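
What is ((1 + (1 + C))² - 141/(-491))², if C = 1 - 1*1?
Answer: 4431025/241081 ≈ 18.380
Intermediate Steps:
C = 0 (C = 1 - 1 = 0)
((1 + (1 + C))² - 141/(-491))² = ((1 + (1 + 0))² - 141/(-491))² = ((1 + 1)² - 141*(-1/491))² = (2² + 141/491)² = (4 + 141/491)² = (2105/491)² = 4431025/241081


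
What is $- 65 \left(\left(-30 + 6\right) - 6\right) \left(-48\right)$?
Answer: $-93600$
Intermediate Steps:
$- 65 \left(\left(-30 + 6\right) - 6\right) \left(-48\right) = - 65 \left(-24 - 6\right) \left(-48\right) = \left(-65\right) \left(-30\right) \left(-48\right) = 1950 \left(-48\right) = -93600$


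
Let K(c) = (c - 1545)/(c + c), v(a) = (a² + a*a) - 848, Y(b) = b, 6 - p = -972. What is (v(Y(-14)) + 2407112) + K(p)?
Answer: 1569139523/652 ≈ 2.4067e+6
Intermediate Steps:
p = 978 (p = 6 - 1*(-972) = 6 + 972 = 978)
v(a) = -848 + 2*a² (v(a) = (a² + a²) - 848 = 2*a² - 848 = -848 + 2*a²)
K(c) = (-1545 + c)/(2*c) (K(c) = (-1545 + c)/((2*c)) = (-1545 + c)*(1/(2*c)) = (-1545 + c)/(2*c))
(v(Y(-14)) + 2407112) + K(p) = ((-848 + 2*(-14)²) + 2407112) + (½)*(-1545 + 978)/978 = ((-848 + 2*196) + 2407112) + (½)*(1/978)*(-567) = ((-848 + 392) + 2407112) - 189/652 = (-456 + 2407112) - 189/652 = 2406656 - 189/652 = 1569139523/652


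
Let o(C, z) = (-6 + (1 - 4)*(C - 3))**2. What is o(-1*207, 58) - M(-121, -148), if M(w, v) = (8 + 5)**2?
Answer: 389207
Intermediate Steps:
M(w, v) = 169 (M(w, v) = 13**2 = 169)
o(C, z) = (3 - 3*C)**2 (o(C, z) = (-6 - 3*(-3 + C))**2 = (-6 + (9 - 3*C))**2 = (3 - 3*C)**2)
o(-1*207, 58) - M(-121, -148) = 9*(-1 - 1*207)**2 - 1*169 = 9*(-1 - 207)**2 - 169 = 9*(-208)**2 - 169 = 9*43264 - 169 = 389376 - 169 = 389207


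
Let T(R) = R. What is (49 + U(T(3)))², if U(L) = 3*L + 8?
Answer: 4356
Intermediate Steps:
U(L) = 8 + 3*L
(49 + U(T(3)))² = (49 + (8 + 3*3))² = (49 + (8 + 9))² = (49 + 17)² = 66² = 4356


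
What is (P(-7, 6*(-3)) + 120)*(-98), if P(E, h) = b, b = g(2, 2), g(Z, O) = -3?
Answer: -11466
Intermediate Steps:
b = -3
P(E, h) = -3
(P(-7, 6*(-3)) + 120)*(-98) = (-3 + 120)*(-98) = 117*(-98) = -11466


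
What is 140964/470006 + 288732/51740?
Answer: 17874906219/3039763805 ≈ 5.8804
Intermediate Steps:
140964/470006 + 288732/51740 = 140964*(1/470006) + 288732*(1/51740) = 70482/235003 + 72183/12935 = 17874906219/3039763805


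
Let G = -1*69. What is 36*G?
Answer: -2484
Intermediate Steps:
G = -69
36*G = 36*(-69) = -2484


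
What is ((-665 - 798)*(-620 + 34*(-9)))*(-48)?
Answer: -65027424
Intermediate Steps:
((-665 - 798)*(-620 + 34*(-9)))*(-48) = -1463*(-620 - 306)*(-48) = -1463*(-926)*(-48) = 1354738*(-48) = -65027424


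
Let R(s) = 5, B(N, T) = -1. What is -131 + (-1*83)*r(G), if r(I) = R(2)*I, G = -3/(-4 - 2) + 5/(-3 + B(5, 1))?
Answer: 721/4 ≈ 180.25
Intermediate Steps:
G = -¾ (G = -3/(-4 - 2) + 5/(-3 - 1) = -3/(-6) + 5/(-4) = -3*(-⅙) + 5*(-¼) = ½ - 5/4 = -¾ ≈ -0.75000)
r(I) = 5*I
-131 + (-1*83)*r(G) = -131 + (-1*83)*(5*(-¾)) = -131 - 83*(-15/4) = -131 + 1245/4 = 721/4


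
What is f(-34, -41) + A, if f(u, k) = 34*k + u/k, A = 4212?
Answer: 115572/41 ≈ 2818.8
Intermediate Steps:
f(-34, -41) + A = (34*(-41) - 34/(-41)) + 4212 = (-1394 - 34*(-1/41)) + 4212 = (-1394 + 34/41) + 4212 = -57120/41 + 4212 = 115572/41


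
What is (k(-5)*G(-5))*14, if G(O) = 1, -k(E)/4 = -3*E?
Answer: -840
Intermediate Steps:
k(E) = 12*E (k(E) = -(-12)*E = 12*E)
(k(-5)*G(-5))*14 = ((12*(-5))*1)*14 = -60*1*14 = -60*14 = -840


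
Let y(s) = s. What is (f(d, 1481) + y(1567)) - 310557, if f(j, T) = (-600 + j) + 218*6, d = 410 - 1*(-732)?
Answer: -307140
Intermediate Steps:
d = 1142 (d = 410 + 732 = 1142)
f(j, T) = 708 + j (f(j, T) = (-600 + j) + 1308 = 708 + j)
(f(d, 1481) + y(1567)) - 310557 = ((708 + 1142) + 1567) - 310557 = (1850 + 1567) - 310557 = 3417 - 310557 = -307140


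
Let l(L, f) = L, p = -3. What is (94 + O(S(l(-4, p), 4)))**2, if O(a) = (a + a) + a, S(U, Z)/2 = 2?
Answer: 11236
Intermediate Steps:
S(U, Z) = 4 (S(U, Z) = 2*2 = 4)
O(a) = 3*a (O(a) = 2*a + a = 3*a)
(94 + O(S(l(-4, p), 4)))**2 = (94 + 3*4)**2 = (94 + 12)**2 = 106**2 = 11236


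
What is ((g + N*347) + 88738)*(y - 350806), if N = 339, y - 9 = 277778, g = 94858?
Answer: -21995440351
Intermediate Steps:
y = 277787 (y = 9 + 277778 = 277787)
((g + N*347) + 88738)*(y - 350806) = ((94858 + 339*347) + 88738)*(277787 - 350806) = ((94858 + 117633) + 88738)*(-73019) = (212491 + 88738)*(-73019) = 301229*(-73019) = -21995440351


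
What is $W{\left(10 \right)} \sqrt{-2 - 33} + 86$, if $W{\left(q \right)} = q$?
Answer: $86 + 10 i \sqrt{35} \approx 86.0 + 59.161 i$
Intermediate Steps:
$W{\left(10 \right)} \sqrt{-2 - 33} + 86 = 10 \sqrt{-2 - 33} + 86 = 10 \sqrt{-35} + 86 = 10 i \sqrt{35} + 86 = 86 + 10 i \sqrt{35}$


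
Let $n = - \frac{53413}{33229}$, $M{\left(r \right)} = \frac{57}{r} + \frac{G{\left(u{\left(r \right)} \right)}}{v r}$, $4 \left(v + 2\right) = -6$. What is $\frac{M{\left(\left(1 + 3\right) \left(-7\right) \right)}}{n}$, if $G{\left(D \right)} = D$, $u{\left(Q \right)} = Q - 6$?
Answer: $\frac{2216849}{1495564} \approx 1.4823$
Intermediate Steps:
$v = - \frac{7}{2}$ ($v = -2 + \frac{1}{4} \left(-6\right) = -2 - \frac{3}{2} = - \frac{7}{2} \approx -3.5$)
$u{\left(Q \right)} = -6 + Q$ ($u{\left(Q \right)} = Q - 6 = -6 + Q$)
$M{\left(r \right)} = \frac{57}{r} - \frac{2 \left(-6 + r\right)}{7 r}$ ($M{\left(r \right)} = \frac{57}{r} + \frac{-6 + r}{\left(- \frac{7}{2}\right) r} = \frac{57}{r} + \left(-6 + r\right) \left(- \frac{2}{7 r}\right) = \frac{57}{r} - \frac{2 \left(-6 + r\right)}{7 r}$)
$n = - \frac{53413}{33229}$ ($n = \left(-53413\right) \frac{1}{33229} = - \frac{53413}{33229} \approx -1.6074$)
$\frac{M{\left(\left(1 + 3\right) \left(-7\right) \right)}}{n} = \frac{\frac{1}{7} \frac{1}{\left(1 + 3\right) \left(-7\right)} \left(411 - 2 \left(1 + 3\right) \left(-7\right)\right)}{- \frac{53413}{33229}} = \frac{411 - 2 \cdot 4 \left(-7\right)}{7 \cdot 4 \left(-7\right)} \left(- \frac{33229}{53413}\right) = \frac{411 - -56}{7 \left(-28\right)} \left(- \frac{33229}{53413}\right) = \frac{1}{7} \left(- \frac{1}{28}\right) \left(411 + 56\right) \left(- \frac{33229}{53413}\right) = \frac{1}{7} \left(- \frac{1}{28}\right) 467 \left(- \frac{33229}{53413}\right) = \left(- \frac{467}{196}\right) \left(- \frac{33229}{53413}\right) = \frac{2216849}{1495564}$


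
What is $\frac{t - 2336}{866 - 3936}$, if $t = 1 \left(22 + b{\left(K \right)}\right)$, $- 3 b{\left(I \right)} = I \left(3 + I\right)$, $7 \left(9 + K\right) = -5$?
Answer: $\frac{171677}{225645} \approx 0.76083$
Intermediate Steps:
$K = - \frac{68}{7}$ ($K = -9 + \frac{1}{7} \left(-5\right) = -9 - \frac{5}{7} = - \frac{68}{7} \approx -9.7143$)
$b{\left(I \right)} = - \frac{I \left(3 + I\right)}{3}$
$t = \frac{38}{147}$ ($t = 1 \left(22 - - \frac{68 \left(3 - \frac{68}{7}\right)}{21}\right) = 1 \left(22 - \left(- \frac{68}{21}\right) \left(- \frac{47}{7}\right)\right) = 1 \left(22 - \frac{3196}{147}\right) = 1 \cdot \frac{38}{147} = \frac{38}{147} \approx 0.2585$)
$\frac{t - 2336}{866 - 3936} = \frac{\frac{38}{147} - 2336}{866 - 3936} = - \frac{343354}{147 \left(-3070\right)} = \left(- \frac{343354}{147}\right) \left(- \frac{1}{3070}\right) = \frac{171677}{225645}$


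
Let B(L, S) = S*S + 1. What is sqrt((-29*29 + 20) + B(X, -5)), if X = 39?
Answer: I*sqrt(795) ≈ 28.196*I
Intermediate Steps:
B(L, S) = 1 + S**2 (B(L, S) = S**2 + 1 = 1 + S**2)
sqrt((-29*29 + 20) + B(X, -5)) = sqrt((-29*29 + 20) + (1 + (-5)**2)) = sqrt((-841 + 20) + (1 + 25)) = sqrt(-821 + 26) = sqrt(-795) = I*sqrt(795)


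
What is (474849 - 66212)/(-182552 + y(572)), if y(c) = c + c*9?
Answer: -408637/176832 ≈ -2.3109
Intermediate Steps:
y(c) = 10*c (y(c) = c + 9*c = 10*c)
(474849 - 66212)/(-182552 + y(572)) = (474849 - 66212)/(-182552 + 10*572) = 408637/(-182552 + 5720) = 408637/(-176832) = 408637*(-1/176832) = -408637/176832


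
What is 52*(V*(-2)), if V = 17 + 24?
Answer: -4264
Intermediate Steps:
V = 41
52*(V*(-2)) = 52*(41*(-2)) = 52*(-82) = -4264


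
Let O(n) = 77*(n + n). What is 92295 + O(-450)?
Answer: 22995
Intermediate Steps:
O(n) = 154*n (O(n) = 77*(2*n) = 154*n)
92295 + O(-450) = 92295 + 154*(-450) = 92295 - 69300 = 22995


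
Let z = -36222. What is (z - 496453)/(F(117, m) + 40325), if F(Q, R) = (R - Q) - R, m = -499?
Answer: -532675/40208 ≈ -13.248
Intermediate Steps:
F(Q, R) = -Q
(z - 496453)/(F(117, m) + 40325) = (-36222 - 496453)/(-1*117 + 40325) = -532675/(-117 + 40325) = -532675/40208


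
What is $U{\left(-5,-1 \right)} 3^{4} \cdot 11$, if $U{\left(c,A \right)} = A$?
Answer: $-891$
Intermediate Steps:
$U{\left(-5,-1 \right)} 3^{4} \cdot 11 = - 3^{4} \cdot 11 = \left(-1\right) 81 \cdot 11 = \left(-81\right) 11 = -891$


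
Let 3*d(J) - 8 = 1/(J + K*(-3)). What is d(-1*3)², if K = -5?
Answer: 9409/1296 ≈ 7.2600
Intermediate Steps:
d(J) = 8/3 + 1/(3*(15 + J)) (d(J) = 8/3 + 1/(3*(J - 5*(-3))) = 8/3 + 1/(3*(J + 15)) = 8/3 + 1/(3*(15 + J)))
d(-1*3)² = ((121 + 8*(-1*3))/(3*(15 - 1*3)))² = ((121 + 8*(-3))/(3*(15 - 3)))² = ((⅓)*(121 - 24)/12)² = ((⅓)*(1/12)*97)² = (97/36)² = 9409/1296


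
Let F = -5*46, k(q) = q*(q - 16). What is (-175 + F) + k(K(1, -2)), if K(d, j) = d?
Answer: -420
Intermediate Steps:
k(q) = q*(-16 + q)
F = -230
(-175 + F) + k(K(1, -2)) = (-175 - 230) + 1*(-16 + 1) = -405 + 1*(-15) = -405 - 15 = -420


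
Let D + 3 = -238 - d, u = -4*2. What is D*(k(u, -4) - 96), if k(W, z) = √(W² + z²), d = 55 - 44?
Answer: 24192 - 1008*√5 ≈ 21938.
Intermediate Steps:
u = -8
d = 11
D = -252 (D = -3 + (-238 - 1*11) = -3 + (-238 - 11) = -3 - 249 = -252)
D*(k(u, -4) - 96) = -252*(√((-8)² + (-4)²) - 96) = -252*(√(64 + 16) - 96) = -252*(√80 - 96) = -252*(4*√5 - 96) = -252*(-96 + 4*√5) = 24192 - 1008*√5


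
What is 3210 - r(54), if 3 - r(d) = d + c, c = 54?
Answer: 3315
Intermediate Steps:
r(d) = -51 - d (r(d) = 3 - (d + 54) = 3 - (54 + d) = 3 + (-54 - d) = -51 - d)
3210 - r(54) = 3210 - (-51 - 1*54) = 3210 - (-51 - 54) = 3210 - 1*(-105) = 3210 + 105 = 3315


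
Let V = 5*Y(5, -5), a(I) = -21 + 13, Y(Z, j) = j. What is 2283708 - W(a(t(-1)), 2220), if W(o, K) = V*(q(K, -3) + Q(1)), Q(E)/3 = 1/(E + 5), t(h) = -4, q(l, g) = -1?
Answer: 4567391/2 ≈ 2.2837e+6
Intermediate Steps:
a(I) = -8
Q(E) = 3/(5 + E) (Q(E) = 3/(E + 5) = 3/(5 + E))
V = -25 (V = 5*(-5) = -25)
W(o, K) = 25/2 (W(o, K) = -25*(-1 + 3/(5 + 1)) = -25*(-1 + 3/6) = -25*(-1 + 3*(1/6)) = -25*(-1 + 1/2) = -25*(-1/2) = 25/2)
2283708 - W(a(t(-1)), 2220) = 2283708 - 1*25/2 = 2283708 - 25/2 = 4567391/2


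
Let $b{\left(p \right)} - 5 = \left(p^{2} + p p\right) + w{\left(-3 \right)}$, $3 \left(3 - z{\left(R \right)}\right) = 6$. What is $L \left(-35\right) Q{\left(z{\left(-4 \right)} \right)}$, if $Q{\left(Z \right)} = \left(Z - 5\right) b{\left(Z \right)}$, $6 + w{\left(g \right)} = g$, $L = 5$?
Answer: $-1400$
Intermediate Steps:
$w{\left(g \right)} = -6 + g$
$z{\left(R \right)} = 1$ ($z{\left(R \right)} = 3 - 2 = 1$)
$b{\left(p \right)} = -4 + 2 p^{2}$ ($b{\left(p \right)} = 5 - \left(9 - p^{2} - p p\right) = 5 + \left(\left(p^{2} + p^{2}\right) - 9\right) = 5 + \left(2 p^{2} - 9\right) = 5 + \left(-9 + 2 p^{2}\right) = -4 + 2 p^{2}$)
$Q{\left(Z \right)} = \left(-5 + Z\right) \left(-4 + 2 Z^{2}\right)$ ($Q{\left(Z \right)} = \left(Z - 5\right) \left(-4 + 2 Z^{2}\right) = \left(-5 + Z\right) \left(-4 + 2 Z^{2}\right)$)
$L \left(-35\right) Q{\left(z{\left(-4 \right)} \right)} = 5 \left(-35\right) 2 \left(-5 + 1\right) \left(-2 + 1^{2}\right) = - 175 \cdot 2 \left(-4\right) \left(-2 + 1\right) = - 175 \cdot 2 \left(-4\right) \left(-1\right) = \left(-175\right) 8 = -1400$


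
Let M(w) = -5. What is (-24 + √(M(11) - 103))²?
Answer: 468 - 288*I*√3 ≈ 468.0 - 498.83*I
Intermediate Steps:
(-24 + √(M(11) - 103))² = (-24 + √(-5 - 103))² = (-24 + √(-108))² = (-24 + 6*I*√3)²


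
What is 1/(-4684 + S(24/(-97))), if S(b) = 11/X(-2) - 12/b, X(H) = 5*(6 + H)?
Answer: -20/92699 ≈ -0.00021575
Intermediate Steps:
X(H) = 30 + 5*H
S(b) = 11/20 - 12/b (S(b) = 11/(30 + 5*(-2)) - 12/b = 11/(30 - 10) - 12/b = 11/20 - 12/b)
1/(-4684 + S(24/(-97))) = 1/(-4684 + (11/20 - 12/(24/(-97)))) = 1/(-4684 + (11/20 - 12/(24*(-1/97)))) = 1/(-4684 + (11/20 - 12/(-24/97))) = 1/(-4684 + (11/20 - 12*(-97/24))) = 1/(-4684 + (11/20 + 97/2)) = 1/(-4684 + 981/20) = 1/(-92699/20) = -20/92699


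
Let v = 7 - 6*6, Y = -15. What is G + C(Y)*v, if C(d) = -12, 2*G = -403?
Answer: 293/2 ≈ 146.50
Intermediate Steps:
G = -403/2 (G = (½)*(-403) = -403/2 ≈ -201.50)
v = -29 (v = 7 - 36 = -29)
G + C(Y)*v = -403/2 - 12*(-29) = -403/2 + 348 = 293/2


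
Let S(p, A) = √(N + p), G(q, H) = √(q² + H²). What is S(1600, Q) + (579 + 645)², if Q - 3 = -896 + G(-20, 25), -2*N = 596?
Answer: 1498176 + √1302 ≈ 1.4982e+6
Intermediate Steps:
N = -298 (N = -½*596 = -298)
G(q, H) = √(H² + q²)
Q = -893 + 5*√41 (Q = 3 + (-896 + √(25² + (-20)²)) = 3 + (-896 + √(625 + 400)) = 3 + (-896 + √1025) = 3 + (-896 + 5*√41) = -893 + 5*√41 ≈ -860.98)
S(p, A) = √(-298 + p)
S(1600, Q) + (579 + 645)² = √(-298 + 1600) + (579 + 645)² = √1302 + 1224² = √1302 + 1498176 = 1498176 + √1302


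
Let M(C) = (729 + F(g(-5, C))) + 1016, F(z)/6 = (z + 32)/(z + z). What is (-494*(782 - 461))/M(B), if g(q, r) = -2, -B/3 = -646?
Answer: -79287/850 ≈ -93.279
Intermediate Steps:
B = 1938 (B = -3*(-646) = 1938)
F(z) = 3*(32 + z)/z (F(z) = 6*((z + 32)/(z + z)) = 6*((32 + z)/((2*z))) = 6*((32 + z)*(1/(2*z))) = 6*((32 + z)/(2*z)) = 3*(32 + z)/z)
M(C) = 1700 (M(C) = (729 + (3 + 96/(-2))) + 1016 = (729 + (3 + 96*(-1/2))) + 1016 = (729 + (3 - 48)) + 1016 = (729 - 45) + 1016 = 684 + 1016 = 1700)
(-494*(782 - 461))/M(B) = -494*(782 - 461)/1700 = -494*321*(1/1700) = -158574*1/1700 = -79287/850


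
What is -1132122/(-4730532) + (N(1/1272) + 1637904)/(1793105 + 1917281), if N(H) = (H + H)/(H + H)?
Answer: 497865484773/731337487723 ≈ 0.68076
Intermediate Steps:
N(H) = 1 (N(H) = (2*H)/((2*H)) = (2*H)*(1/(2*H)) = 1)
-1132122/(-4730532) + (N(1/1272) + 1637904)/(1793105 + 1917281) = -1132122/(-4730532) + (1 + 1637904)/(1793105 + 1917281) = -1132122*(-1/4730532) + 1637905/3710386 = 188687/788422 + 1637905*(1/3710386) = 188687/788422 + 1637905/3710386 = 497865484773/731337487723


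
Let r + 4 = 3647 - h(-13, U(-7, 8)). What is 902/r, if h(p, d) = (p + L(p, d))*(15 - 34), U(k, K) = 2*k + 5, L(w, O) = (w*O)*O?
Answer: -902/16611 ≈ -0.054301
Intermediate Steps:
L(w, O) = w*O**2 (L(w, O) = (O*w)*O = w*O**2)
U(k, K) = 5 + 2*k
h(p, d) = -19*p - 19*p*d**2 (h(p, d) = (p + p*d**2)*(15 - 34) = (p + p*d**2)*(-19) = -19*p - 19*p*d**2)
r = -16611 (r = -4 + (3647 - 19*(-13)*(-1 - (5 + 2*(-7))**2)) = -4 + (3647 - 19*(-13)*(-1 - (5 - 14)**2)) = -4 + (3647 - 19*(-13)*(-1 - 1*(-9)**2)) = -4 + (3647 - 19*(-13)*(-1 - 1*81)) = -4 + (3647 - 19*(-13)*(-1 - 81)) = -4 + (3647 - 19*(-13)*(-82)) = -4 + (3647 - 1*20254) = -4 + (3647 - 20254) = -4 - 16607 = -16611)
902/r = 902/(-16611) = 902*(-1/16611) = -902/16611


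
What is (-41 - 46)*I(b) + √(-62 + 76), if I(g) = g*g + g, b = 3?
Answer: -1044 + √14 ≈ -1040.3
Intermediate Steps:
I(g) = g + g² (I(g) = g² + g = g + g²)
(-41 - 46)*I(b) + √(-62 + 76) = (-41 - 46)*(3*(1 + 3)) + √(-62 + 76) = -261*4 + √14 = -87*12 + √14 = -1044 + √14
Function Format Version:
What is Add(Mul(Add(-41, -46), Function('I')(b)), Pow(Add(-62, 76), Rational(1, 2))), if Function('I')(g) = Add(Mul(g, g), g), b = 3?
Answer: Add(-1044, Pow(14, Rational(1, 2))) ≈ -1040.3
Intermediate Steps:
Function('I')(g) = Add(g, Pow(g, 2)) (Function('I')(g) = Add(Pow(g, 2), g) = Add(g, Pow(g, 2)))
Add(Mul(Add(-41, -46), Function('I')(b)), Pow(Add(-62, 76), Rational(1, 2))) = Add(Mul(Add(-41, -46), Mul(3, Add(1, 3))), Pow(Add(-62, 76), Rational(1, 2))) = Add(Mul(-87, Mul(3, 4)), Pow(14, Rational(1, 2))) = Add(Mul(-87, 12), Pow(14, Rational(1, 2))) = Add(-1044, Pow(14, Rational(1, 2)))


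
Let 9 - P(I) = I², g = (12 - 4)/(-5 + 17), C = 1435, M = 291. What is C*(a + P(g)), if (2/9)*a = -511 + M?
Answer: -12675355/9 ≈ -1.4084e+6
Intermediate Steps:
g = ⅔ (g = 8/12 = 8*(1/12) = ⅔ ≈ 0.66667)
a = -990 (a = 9*(-511 + 291)/2 = (9/2)*(-220) = -990)
P(I) = 9 - I²
C*(a + P(g)) = 1435*(-990 + (9 - (⅔)²)) = 1435*(-990 + (9 - 1*4/9)) = 1435*(-990 + (9 - 4/9)) = 1435*(-990 + 77/9) = 1435*(-8833/9) = -12675355/9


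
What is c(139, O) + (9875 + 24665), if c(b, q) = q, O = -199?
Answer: 34341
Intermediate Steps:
c(139, O) + (9875 + 24665) = -199 + (9875 + 24665) = -199 + 34540 = 34341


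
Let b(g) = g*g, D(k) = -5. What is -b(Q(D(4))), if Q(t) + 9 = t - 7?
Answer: -441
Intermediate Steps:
Q(t) = -16 + t (Q(t) = -9 + (t - 7) = -9 + (-7 + t) = -16 + t)
b(g) = g**2
-b(Q(D(4))) = -(-16 - 5)**2 = -1*(-21)**2 = -1*441 = -441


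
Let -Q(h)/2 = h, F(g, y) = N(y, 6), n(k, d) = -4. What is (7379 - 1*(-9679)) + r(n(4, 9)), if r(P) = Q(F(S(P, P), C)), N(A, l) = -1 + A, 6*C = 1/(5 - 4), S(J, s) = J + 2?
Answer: 51179/3 ≈ 17060.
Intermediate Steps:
S(J, s) = 2 + J
C = ⅙ (C = 1/(6*(5 - 4)) = (⅙)/1 = (⅙)*1 = ⅙ ≈ 0.16667)
F(g, y) = -1 + y
Q(h) = -2*h
r(P) = 5/3 (r(P) = -2*(-1 + ⅙) = -2*(-⅚) = 5/3)
(7379 - 1*(-9679)) + r(n(4, 9)) = (7379 - 1*(-9679)) + 5/3 = (7379 + 9679) + 5/3 = 17058 + 5/3 = 51179/3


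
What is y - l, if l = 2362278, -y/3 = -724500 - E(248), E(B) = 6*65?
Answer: -187608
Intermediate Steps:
E(B) = 390
y = 2174670 (y = -3*(-724500 - 1*390) = -3*(-724500 - 390) = -3*(-724890) = 2174670)
y - l = 2174670 - 1*2362278 = 2174670 - 2362278 = -187608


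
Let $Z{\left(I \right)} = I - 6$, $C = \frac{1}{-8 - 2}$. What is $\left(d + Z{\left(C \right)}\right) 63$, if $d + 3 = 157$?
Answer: $\frac{93177}{10} \approx 9317.7$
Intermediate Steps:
$d = 154$ ($d = -3 + 157 = 154$)
$C = - \frac{1}{10}$ ($C = \frac{1}{-10} = - \frac{1}{10} \approx -0.1$)
$Z{\left(I \right)} = -6 + I$ ($Z{\left(I \right)} = I - 6 = -6 + I$)
$\left(d + Z{\left(C \right)}\right) 63 = \left(154 - \frac{61}{10}\right) 63 = \frac{1479}{10} \cdot 63 = \frac{93177}{10}$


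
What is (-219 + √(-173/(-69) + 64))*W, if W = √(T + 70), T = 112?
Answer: √182*(-15111 + √316641)/69 ≈ -2844.5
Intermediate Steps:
W = √182 (W = √(112 + 70) = √182 ≈ 13.491)
(-219 + √(-173/(-69) + 64))*W = (-219 + √(-173/(-69) + 64))*√182 = (-219 + √(-173*(-1/69) + 64))*√182 = (-219 + √(173/69 + 64))*√182 = (-219 + √(4589/69))*√182 = (-219 + √316641/69)*√182 = √182*(-219 + √316641/69)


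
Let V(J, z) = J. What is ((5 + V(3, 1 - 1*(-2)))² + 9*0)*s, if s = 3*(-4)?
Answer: -768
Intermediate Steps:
s = -12
((5 + V(3, 1 - 1*(-2)))² + 9*0)*s = ((5 + 3)² + 9*0)*(-12) = (8² + 0)*(-12) = (64 + 0)*(-12) = 64*(-12) = -768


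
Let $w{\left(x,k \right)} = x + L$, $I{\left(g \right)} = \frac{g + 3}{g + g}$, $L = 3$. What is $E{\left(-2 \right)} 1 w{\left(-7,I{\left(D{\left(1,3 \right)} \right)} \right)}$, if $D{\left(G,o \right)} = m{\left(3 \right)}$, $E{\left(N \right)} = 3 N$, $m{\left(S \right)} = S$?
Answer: $24$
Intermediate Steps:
$D{\left(G,o \right)} = 3$
$I{\left(g \right)} = \frac{3 + g}{2 g}$
$w{\left(x,k \right)} = 3 + x$ ($w{\left(x,k \right)} = x + 3 = 3 + x$)
$E{\left(-2 \right)} 1 w{\left(-7,I{\left(D{\left(1,3 \right)} \right)} \right)} = 3 \left(-2\right) 1 \left(3 - 7\right) = \left(-6\right) 1 \left(-4\right) = \left(-6\right) \left(-4\right) = 24$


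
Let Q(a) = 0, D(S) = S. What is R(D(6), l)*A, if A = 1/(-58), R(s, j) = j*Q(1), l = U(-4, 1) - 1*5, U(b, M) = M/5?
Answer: 0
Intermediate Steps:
U(b, M) = M/5 (U(b, M) = M*(⅕) = M/5)
l = -24/5 (l = (⅕)*1 - 1*5 = ⅕ - 5 = -24/5 ≈ -4.8000)
R(s, j) = 0 (R(s, j) = j*0 = 0)
A = -1/58 ≈ -0.017241
R(D(6), l)*A = 0*(-1/58) = 0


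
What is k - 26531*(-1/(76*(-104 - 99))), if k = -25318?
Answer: -390632635/15428 ≈ -25320.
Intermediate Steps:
k - 26531*(-1/(76*(-104 - 99))) = -25318 - 26531*(-1/(76*(-104 - 99))) = -25318 - 26531/((-203*(-76))) = -25318 - 26531/15428 = -390632635/15428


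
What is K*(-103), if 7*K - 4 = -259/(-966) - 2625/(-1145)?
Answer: -21355093/221214 ≈ -96.536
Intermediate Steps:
K = 207331/221214 (K = 4/7 + (-259/(-966) - 2625/(-1145))/7 = 4/7 + (-259*(-1/966) - 2625*(-1/1145))/7 = 4/7 + (37/138 + 525/229)/7 = 4/7 + (1/7)*(80923/31602) = 4/7 + 80923/221214 = 207331/221214 ≈ 0.93724)
K*(-103) = (207331/221214)*(-103) = -21355093/221214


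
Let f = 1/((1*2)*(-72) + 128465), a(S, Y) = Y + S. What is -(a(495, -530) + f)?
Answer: 4491234/128321 ≈ 35.000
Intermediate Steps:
a(S, Y) = S + Y
f = 1/128321 (f = 1/(2*(-72) + 128465) = 1/(-144 + 128465) = 1/128321 ≈ 7.7930e-6)
-(a(495, -530) + f) = -((495 - 530) + 1/128321) = -(-35 + 1/128321) = -1*(-4491234/128321) = 4491234/128321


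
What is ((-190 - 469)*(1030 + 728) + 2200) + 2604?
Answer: -1153718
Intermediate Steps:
((-190 - 469)*(1030 + 728) + 2200) + 2604 = (-659*1758 + 2200) + 2604 = (-1158522 + 2200) + 2604 = -1156322 + 2604 = -1153718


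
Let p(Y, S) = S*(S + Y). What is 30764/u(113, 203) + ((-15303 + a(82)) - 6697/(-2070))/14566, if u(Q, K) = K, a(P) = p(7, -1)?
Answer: 921152802281/6120778860 ≈ 150.50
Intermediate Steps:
a(P) = -6 (a(P) = -(-1 + 7) = -1*6 = -6)
30764/u(113, 203) + ((-15303 + a(82)) - 6697/(-2070))/14566 = 30764/203 + ((-15303 - 6) - 6697/(-2070))/14566 = 30764*(1/203) + (-15309 - 6697*(-1/2070))*(1/14566) = 30764/203 + (-15309 + 6697/2070)*(1/14566) = 30764/203 - 31682933/2070*1/14566 = 30764/203 - 31682933/30151620 = 921152802281/6120778860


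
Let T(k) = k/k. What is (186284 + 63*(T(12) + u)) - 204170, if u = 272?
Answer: -687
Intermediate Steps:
T(k) = 1
(186284 + 63*(T(12) + u)) - 204170 = (186284 + 63*(1 + 272)) - 204170 = (186284 + 63*273) - 204170 = (186284 + 17199) - 204170 = 203483 - 204170 = -687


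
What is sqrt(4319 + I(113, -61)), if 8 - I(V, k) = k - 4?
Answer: 6*sqrt(122) ≈ 66.272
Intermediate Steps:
I(V, k) = 12 - k (I(V, k) = 8 - (k - 4) = 8 - (-4 + k) = 8 + (4 - k) = 12 - k)
sqrt(4319 + I(113, -61)) = sqrt(4319 + (12 - 1*(-61))) = sqrt(4319 + (12 + 61)) = sqrt(4319 + 73) = sqrt(4392) = 6*sqrt(122)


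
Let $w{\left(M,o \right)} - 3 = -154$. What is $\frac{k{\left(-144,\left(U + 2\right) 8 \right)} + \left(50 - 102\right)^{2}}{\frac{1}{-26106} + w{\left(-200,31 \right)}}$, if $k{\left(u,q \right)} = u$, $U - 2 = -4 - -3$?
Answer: $- \frac{66831360}{3942007} \approx -16.954$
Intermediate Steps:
$U = 1$ ($U = 2 - 1 = 1$)
$w{\left(M,o \right)} = -151$ ($w{\left(M,o \right)} = 3 - 154 = -151$)
$\frac{k{\left(-144,\left(U + 2\right) 8 \right)} + \left(50 - 102\right)^{2}}{\frac{1}{-26106} + w{\left(-200,31 \right)}} = \frac{-144 + \left(50 - 102\right)^{2}}{\frac{1}{-26106} - 151} = \frac{-144 + \left(-52\right)^{2}}{- \frac{1}{26106} - 151} = \frac{-144 + 2704}{- \frac{3942007}{26106}} = 2560 \left(- \frac{26106}{3942007}\right) = - \frac{66831360}{3942007}$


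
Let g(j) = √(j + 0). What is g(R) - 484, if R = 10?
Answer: -484 + √10 ≈ -480.84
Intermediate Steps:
g(j) = √j
g(R) - 484 = √10 - 484 = -484 + √10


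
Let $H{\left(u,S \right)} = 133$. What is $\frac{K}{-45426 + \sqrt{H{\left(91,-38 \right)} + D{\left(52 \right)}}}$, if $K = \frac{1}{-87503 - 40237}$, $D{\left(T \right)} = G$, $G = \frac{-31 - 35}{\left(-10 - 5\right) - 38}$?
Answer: $\frac{401263}{2328415576395770} + \frac{\sqrt{377095}}{13970493458374620} \approx 1.7238 \cdot 10^{-10}$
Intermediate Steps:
$G = \frac{66}{53}$ ($G = - \frac{66}{-15 - 38} = - \frac{66}{-53} = \left(-66\right) \left(- \frac{1}{53}\right) = \frac{66}{53} \approx 1.2453$)
$D{\left(T \right)} = \frac{66}{53}$
$K = - \frac{1}{127740}$ ($K = \frac{1}{-127740} = - \frac{1}{127740} \approx -7.8284 \cdot 10^{-6}$)
$\frac{K}{-45426 + \sqrt{H{\left(91,-38 \right)} + D{\left(52 \right)}}} = - \frac{1}{127740 \left(-45426 + \sqrt{133 + \frac{66}{53}}\right)} = - \frac{1}{127740 \left(-45426 + \sqrt{\frac{7115}{53}}\right)} = - \frac{1}{127740 \left(-45426 + \frac{\sqrt{377095}}{53}\right)}$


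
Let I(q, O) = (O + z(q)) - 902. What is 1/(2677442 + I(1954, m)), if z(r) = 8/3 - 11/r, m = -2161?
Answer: 5862/15677225297 ≈ 3.7392e-7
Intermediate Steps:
z(r) = 8/3 - 11/r (z(r) = 8*(⅓) - 11/r = 8/3 - 11/r)
I(q, O) = -2698/3 + O - 11/q (I(q, O) = (O + (8/3 - 11/q)) - 902 = (8/3 + O - 11/q) - 902 = -2698/3 + O - 11/q)
1/(2677442 + I(1954, m)) = 1/(2677442 + (-2698/3 - 2161 - 11/1954)) = 1/(2677442 - 17939707/5862) = 1/(15677225297/5862) = 5862/15677225297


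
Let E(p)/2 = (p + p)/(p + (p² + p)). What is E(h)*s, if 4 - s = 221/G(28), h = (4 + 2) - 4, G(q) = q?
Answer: -109/28 ≈ -3.8929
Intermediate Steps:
h = 2 (h = 6 - 4 = 2)
s = -109/28 (s = 4 - 221/28 = -109/28 ≈ -3.8929)
E(p) = 4*p/(p² + 2*p) (E(p) = 2*((p + p)/(p + (p² + p))) = 2*((2*p)/(p + (p + p²))) = 2*((2*p)/(p² + 2*p)) = 2*(2*p/(p² + 2*p)) = 4*p/(p² + 2*p))
E(h)*s = (4/(2 + 2))*(-109/28) = (4/4)*(-109/28) = (4*(¼))*(-109/28) = 1*(-109/28) = -109/28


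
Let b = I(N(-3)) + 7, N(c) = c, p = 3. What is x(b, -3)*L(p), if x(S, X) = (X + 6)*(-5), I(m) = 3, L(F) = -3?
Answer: 45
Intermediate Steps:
b = 10 (b = 3 + 7 = 10)
x(S, X) = -30 - 5*X (x(S, X) = (6 + X)*(-5) = -30 - 5*X)
x(b, -3)*L(p) = (-30 - 5*(-3))*(-3) = (-30 + 15)*(-3) = -15*(-3) = 45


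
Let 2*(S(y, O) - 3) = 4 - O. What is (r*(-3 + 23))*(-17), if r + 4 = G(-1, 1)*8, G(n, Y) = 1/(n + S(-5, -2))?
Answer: 816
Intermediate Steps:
S(y, O) = 5 - O/2 (S(y, O) = 3 + (4 - O)/2 = 3 + (2 - O/2) = 5 - O/2)
G(n, Y) = 1/(6 + n) (G(n, Y) = 1/(n + (5 - ½*(-2))) = 1/(n + (5 + 1)) = 1/(n + 6) = 1/(6 + n))
r = -12/5 (r = -4 + 8/(6 - 1) = -4 + 8/5 = -12/5 ≈ -2.4000)
(r*(-3 + 23))*(-17) = -12*(-3 + 23)/5*(-17) = -12/5*20*(-17) = -48*(-17) = 816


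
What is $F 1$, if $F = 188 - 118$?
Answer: $70$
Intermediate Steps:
$F = 70$ ($F = 188 - 118 = 70$)
$F 1 = 70 \cdot 1 = 70$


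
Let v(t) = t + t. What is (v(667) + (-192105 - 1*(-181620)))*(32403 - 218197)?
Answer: 1700200894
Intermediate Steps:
v(t) = 2*t
(v(667) + (-192105 - 1*(-181620)))*(32403 - 218197) = (2*667 + (-192105 - 1*(-181620)))*(32403 - 218197) = (1334 + (-192105 + 181620))*(-185794) = (1334 - 10485)*(-185794) = -9151*(-185794) = 1700200894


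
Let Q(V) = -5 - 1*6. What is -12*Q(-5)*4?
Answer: 528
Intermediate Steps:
Q(V) = -11 (Q(V) = -5 - 6 = -11)
-12*Q(-5)*4 = -12*(-11)*4 = 132*4 = 528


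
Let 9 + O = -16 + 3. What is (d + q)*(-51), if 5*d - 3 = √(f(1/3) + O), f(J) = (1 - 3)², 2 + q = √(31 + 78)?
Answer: 357/5 - 51*√109 - 153*I*√2/5 ≈ -461.06 - 43.275*I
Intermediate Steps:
q = -2 + √109 (q = -2 + √(31 + 78) = -2 + √109 ≈ 8.4403)
O = -22 (O = -9 + (-16 + 3) = -9 - 13 = -22)
f(J) = 4 (f(J) = (-2)² = 4)
d = ⅗ + 3*I*√2/5 (d = ⅗ + √(4 - 22)/5 = ⅗ + √(-18)/5 = ⅗ + (3*I*√2)/5 = ⅗ + 3*I*√2/5 ≈ 0.6 + 0.84853*I)
(d + q)*(-51) = ((⅗ + 3*I*√2/5) + (-2 + √109))*(-51) = (-7/5 + √109 + 3*I*√2/5)*(-51) = 357/5 - 51*√109 - 153*I*√2/5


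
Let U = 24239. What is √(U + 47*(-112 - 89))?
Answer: 86*√2 ≈ 121.62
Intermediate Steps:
√(U + 47*(-112 - 89)) = √(24239 + 47*(-112 - 89)) = √(24239 + 47*(-201)) = √(24239 - 9447) = √14792 = 86*√2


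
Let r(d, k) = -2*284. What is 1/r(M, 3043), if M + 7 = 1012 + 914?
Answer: -1/568 ≈ -0.0017606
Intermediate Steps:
M = 1919 (M = -7 + (1012 + 914) = -7 + 1926 = 1919)
r(d, k) = -568
1/r(M, 3043) = 1/(-568) = -1/568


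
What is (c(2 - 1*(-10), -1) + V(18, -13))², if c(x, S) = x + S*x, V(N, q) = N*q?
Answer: 54756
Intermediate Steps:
(c(2 - 1*(-10), -1) + V(18, -13))² = ((2 - 1*(-10))*(1 - 1) + 18*(-13))² = ((2 + 10)*0 - 234)² = (12*0 - 234)² = (0 - 234)² = (-234)² = 54756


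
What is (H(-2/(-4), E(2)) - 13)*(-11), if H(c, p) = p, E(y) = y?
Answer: 121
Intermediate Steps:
(H(-2/(-4), E(2)) - 13)*(-11) = (2 - 13)*(-11) = -11*(-11) = 121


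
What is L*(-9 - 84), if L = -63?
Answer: 5859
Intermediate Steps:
L*(-9 - 84) = -63*(-9 - 84) = -63*(-93) = 5859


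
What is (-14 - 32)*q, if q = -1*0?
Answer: 0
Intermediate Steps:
q = 0
(-14 - 32)*q = (-14 - 32)*0 = -46*0 = 0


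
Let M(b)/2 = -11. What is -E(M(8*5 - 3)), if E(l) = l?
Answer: 22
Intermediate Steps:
M(b) = -22 (M(b) = 2*(-11) = -22)
-E(M(8*5 - 3)) = -1*(-22) = 22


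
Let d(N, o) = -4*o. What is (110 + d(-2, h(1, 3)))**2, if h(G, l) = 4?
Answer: 8836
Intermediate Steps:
(110 + d(-2, h(1, 3)))**2 = (110 - 4*4)**2 = (110 - 16)**2 = 94**2 = 8836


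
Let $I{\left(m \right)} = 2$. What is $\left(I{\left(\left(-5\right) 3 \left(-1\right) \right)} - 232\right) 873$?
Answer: $-200790$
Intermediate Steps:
$\left(I{\left(\left(-5\right) 3 \left(-1\right) \right)} - 232\right) 873 = \left(2 - 232\right) 873 = \left(-230\right) 873 = -200790$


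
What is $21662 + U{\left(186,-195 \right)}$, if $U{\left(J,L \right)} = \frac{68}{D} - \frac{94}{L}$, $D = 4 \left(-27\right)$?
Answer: $\frac{38016551}{1755} \approx 21662.0$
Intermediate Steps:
$D = -108$
$U{\left(J,L \right)} = - \frac{17}{27} - \frac{94}{L}$ ($U{\left(J,L \right)} = \frac{68}{-108} - \frac{94}{L} = 68 \left(- \frac{1}{108}\right) - \frac{94}{L} = - \frac{17}{27} - \frac{94}{L}$)
$21662 + U{\left(186,-195 \right)} = 21662 - \left(\frac{17}{27} + \frac{94}{-195}\right) = 21662 - \frac{259}{1755} = \frac{38016551}{1755}$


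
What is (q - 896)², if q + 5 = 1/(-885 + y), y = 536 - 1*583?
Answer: 705151511289/868624 ≈ 8.1180e+5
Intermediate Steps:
y = -47 (y = 536 - 583 = -47)
q = -4661/932 (q = -5 + 1/(-885 - 47) = -5 + 1/(-932) = -5 - 1/932 = -4661/932 ≈ -5.0011)
(q - 896)² = (-4661/932 - 896)² = (-839733/932)² = 705151511289/868624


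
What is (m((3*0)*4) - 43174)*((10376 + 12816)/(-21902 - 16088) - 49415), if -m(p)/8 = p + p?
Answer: 40525254419654/18995 ≈ 2.1335e+9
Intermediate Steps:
m(p) = -16*p (m(p) = -8*(p + p) = -16*p)
(m((3*0)*4) - 43174)*((10376 + 12816)/(-21902 - 16088) - 49415) = (-16*3*0*4 - 43174)*((10376 + 12816)/(-21902 - 16088) - 49415) = (-0*4 - 43174)*(23192/(-37990) - 49415) = (-16*0 - 43174)*(23192*(-1/37990) - 49415) = (0 - 43174)*(-11596/18995 - 49415) = -43174*(-938649521/18995) = 40525254419654/18995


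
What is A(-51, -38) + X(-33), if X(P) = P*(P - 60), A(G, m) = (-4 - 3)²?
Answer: 3118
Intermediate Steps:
A(G, m) = 49 (A(G, m) = (-7)² = 49)
X(P) = P*(-60 + P)
A(-51, -38) + X(-33) = 49 - 33*(-60 - 33) = 49 - 33*(-93) = 49 + 3069 = 3118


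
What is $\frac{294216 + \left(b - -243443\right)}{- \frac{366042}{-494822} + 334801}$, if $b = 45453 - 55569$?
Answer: $\frac{130519941173}{82833633232} \approx 1.5757$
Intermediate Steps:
$b = -10116$ ($b = 45453 - 55569 = -10116$)
$\frac{294216 + \left(b - -243443\right)}{- \frac{366042}{-494822} + 334801} = \frac{294216 - -233327}{- \frac{366042}{-494822} + 334801} = \frac{294216 + \left(-10116 + 243443\right)}{\left(-366042\right) \left(- \frac{1}{494822}\right) + 334801} = \frac{294216 + 233327}{\frac{183021}{247411} + 334801} = \frac{527543}{\frac{82833633232}{247411}} = 527543 \cdot \frac{247411}{82833633232} = \frac{130519941173}{82833633232}$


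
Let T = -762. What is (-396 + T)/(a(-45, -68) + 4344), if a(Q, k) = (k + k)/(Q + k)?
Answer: -65427/245504 ≈ -0.26650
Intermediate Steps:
a(Q, k) = 2*k/(Q + k) (a(Q, k) = (2*k)/(Q + k) = 2*k/(Q + k))
(-396 + T)/(a(-45, -68) + 4344) = (-396 - 762)/(2*(-68)/(-45 - 68) + 4344) = -1158/(2*(-68)/(-113) + 4344) = -1158/(2*(-68)*(-1/113) + 4344) = -1158/(136/113 + 4344) = -1158/491008/113 = -1158*113/491008 = -65427/245504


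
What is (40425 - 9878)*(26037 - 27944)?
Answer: -58253129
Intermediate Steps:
(40425 - 9878)*(26037 - 27944) = 30547*(-1907) = -58253129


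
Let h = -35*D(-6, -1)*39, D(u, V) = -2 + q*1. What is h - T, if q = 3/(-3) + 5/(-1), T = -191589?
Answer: 202509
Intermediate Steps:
q = -6 (q = 3*(-1/3) + 5*(-1) = -1 - 5 = -6)
D(u, V) = -8 (D(u, V) = -2 - 6*1 = -2 - 6 = -8)
h = 10920 (h = -35*(-8)*39 = 280*39 = 10920)
h - T = 10920 - 1*(-191589) = 10920 + 191589 = 202509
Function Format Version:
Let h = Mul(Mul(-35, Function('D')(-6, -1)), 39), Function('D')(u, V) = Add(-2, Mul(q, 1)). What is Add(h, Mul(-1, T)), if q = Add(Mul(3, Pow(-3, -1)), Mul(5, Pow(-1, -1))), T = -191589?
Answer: 202509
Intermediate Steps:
q = -6 (q = Add(Mul(3, Rational(-1, 3)), Mul(5, -1)) = Add(-1, -5) = -6)
Function('D')(u, V) = -8 (Function('D')(u, V) = Add(-2, Mul(-6, 1)) = Add(-2, -6) = -8)
h = 10920 (h = Mul(Mul(-35, -8), 39) = Mul(280, 39) = 10920)
Add(h, Mul(-1, T)) = Add(10920, Mul(-1, -191589)) = Add(10920, 191589) = 202509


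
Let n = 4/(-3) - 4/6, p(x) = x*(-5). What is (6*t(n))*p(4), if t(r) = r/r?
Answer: -120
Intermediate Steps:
p(x) = -5*x
n = -2 (n = 4*(-⅓) - 4*⅙ = -4/3 - ⅔ = -2)
t(r) = 1
(6*t(n))*p(4) = (6*1)*(-5*4) = 6*(-20) = -120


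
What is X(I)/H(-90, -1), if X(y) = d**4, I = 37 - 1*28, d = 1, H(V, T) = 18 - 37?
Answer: -1/19 ≈ -0.052632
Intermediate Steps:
H(V, T) = -19
I = 9 (I = 37 - 28 = 9)
X(y) = 1 (X(y) = 1**4 = 1)
X(I)/H(-90, -1) = 1/(-19) = 1*(-1/19) = -1/19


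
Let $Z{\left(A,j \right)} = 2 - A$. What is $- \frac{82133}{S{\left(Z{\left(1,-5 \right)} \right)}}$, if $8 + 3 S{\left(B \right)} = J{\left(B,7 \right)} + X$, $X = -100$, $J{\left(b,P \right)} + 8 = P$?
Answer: $\frac{246399}{109} \approx 2260.5$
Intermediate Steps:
$J{\left(b,P \right)} = -8 + P$
$S{\left(B \right)} = - \frac{109}{3}$ ($S{\left(B \right)} = - \frac{8}{3} + \frac{\left(-8 + 7\right) - 100}{3} = - \frac{8}{3} + \frac{-1 - 100}{3} = - \frac{8}{3} + \frac{1}{3} \left(-101\right) = - \frac{8}{3} - \frac{101}{3} = - \frac{109}{3}$)
$- \frac{82133}{S{\left(Z{\left(1,-5 \right)} \right)}} = - \frac{82133}{- \frac{109}{3}} = \left(-82133\right) \left(- \frac{3}{109}\right) = \frac{246399}{109}$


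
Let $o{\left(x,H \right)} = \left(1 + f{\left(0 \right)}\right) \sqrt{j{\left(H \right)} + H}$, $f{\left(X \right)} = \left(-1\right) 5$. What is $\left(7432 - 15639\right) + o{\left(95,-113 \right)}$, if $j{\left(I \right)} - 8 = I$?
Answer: $-8207 - 4 i \sqrt{218} \approx -8207.0 - 59.059 i$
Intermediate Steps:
$f{\left(X \right)} = -5$
$j{\left(I \right)} = 8 + I$
$o{\left(x,H \right)} = - 4 \sqrt{8 + 2 H}$ ($o{\left(x,H \right)} = \left(1 - 5\right) \sqrt{\left(8 + H\right) + H} = - 4 \sqrt{8 + 2 H}$)
$\left(7432 - 15639\right) + o{\left(95,-113 \right)} = \left(7432 - 15639\right) - 4 \sqrt{8 + 2 \left(-113\right)} = -8207 - 4 \sqrt{8 - 226} = -8207 - 4 \sqrt{-218} = -8207 - 4 i \sqrt{218}$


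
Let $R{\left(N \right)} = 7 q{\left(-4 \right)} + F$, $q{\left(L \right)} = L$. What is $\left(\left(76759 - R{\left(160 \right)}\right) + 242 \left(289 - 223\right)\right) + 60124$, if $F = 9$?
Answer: $152874$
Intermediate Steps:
$R{\left(N \right)} = -19$ ($R{\left(N \right)} = 7 \left(-4\right) + 9 = -28 + 9 = -19$)
$\left(\left(76759 - R{\left(160 \right)}\right) + 242 \left(289 - 223\right)\right) + 60124 = \left(\left(76759 - -19\right) + 242 \left(289 - 223\right)\right) + 60124 = \left(\left(76759 + 19\right) + 242 \cdot 66\right) + 60124 = \left(76778 + 15972\right) + 60124 = 92750 + 60124 = 152874$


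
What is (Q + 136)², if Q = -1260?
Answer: 1263376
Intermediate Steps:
(Q + 136)² = (-1260 + 136)² = (-1124)² = 1263376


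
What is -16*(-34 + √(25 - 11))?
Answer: 544 - 16*√14 ≈ 484.13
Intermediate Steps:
-16*(-34 + √(25 - 11)) = -16*(-34 + √14) = 544 - 16*√14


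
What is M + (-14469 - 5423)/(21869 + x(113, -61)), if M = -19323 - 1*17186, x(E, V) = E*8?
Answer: -831439349/22773 ≈ -36510.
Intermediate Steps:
x(E, V) = 8*E
M = -36509 (M = -19323 - 17186 = -36509)
M + (-14469 - 5423)/(21869 + x(113, -61)) = -36509 + (-14469 - 5423)/(21869 + 8*113) = -36509 - 19892/(21869 + 904) = -36509 - 19892/22773 = -831439349/22773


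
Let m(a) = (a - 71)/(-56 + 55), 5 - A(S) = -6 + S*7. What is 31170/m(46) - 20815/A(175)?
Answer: 7672151/6070 ≈ 1263.9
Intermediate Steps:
A(S) = 11 - 7*S (A(S) = 5 - (-6 + S*7) = 5 - (-6 + 7*S) = 5 + (6 - 7*S) = 11 - 7*S)
m(a) = 71 - a (m(a) = (-71 + a)/(-1) = (-71 + a)*(-1) = 71 - a)
31170/m(46) - 20815/A(175) = 31170/(71 - 1*46) - 20815/(11 - 7*175) = 31170/(71 - 46) - 20815/(11 - 1225) = 31170/25 - 20815/(-1214) = 31170*(1/25) - 20815*(-1/1214) = 6234/5 + 20815/1214 = 7672151/6070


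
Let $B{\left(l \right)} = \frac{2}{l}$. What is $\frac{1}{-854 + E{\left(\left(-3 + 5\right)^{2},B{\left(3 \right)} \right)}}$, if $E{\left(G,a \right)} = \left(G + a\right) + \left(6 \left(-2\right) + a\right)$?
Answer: $- \frac{3}{2582} \approx -0.0011619$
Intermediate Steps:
$E{\left(G,a \right)} = -12 + G + 2 a$ ($E{\left(G,a \right)} = \left(G + a\right) + \left(-12 + a\right) = -12 + G + 2 a$)
$\frac{1}{-854 + E{\left(\left(-3 + 5\right)^{2},B{\left(3 \right)} \right)}} = \frac{1}{-854 + \left(-12 + \left(-3 + 5\right)^{2} + 2 \cdot \frac{2}{3}\right)} = \frac{1}{-854 + \left(-12 + 2^{2} + 2 \cdot 2 \cdot \frac{1}{3}\right)} = \frac{1}{-854 + \left(-12 + 4 + 2 \cdot \frac{2}{3}\right)} = \frac{1}{-854 + \left(-12 + 4 + \frac{4}{3}\right)} = \frac{1}{-854 - \frac{20}{3}} = \frac{1}{- \frac{2582}{3}} = - \frac{3}{2582}$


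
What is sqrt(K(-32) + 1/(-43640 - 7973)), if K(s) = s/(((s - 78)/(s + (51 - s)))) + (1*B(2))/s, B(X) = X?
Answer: sqrt(1904833781363095)/11354860 ≈ 3.8437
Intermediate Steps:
K(s) = 2/s + s/(-26/17 + s/51) (K(s) = s/(((s - 78)/(s + (51 - s)))) + (1*2)/s = s/(((-78 + s)/51)) + 2/s = s/(((-78 + s)*(1/51))) + 2/s = s/(-26/17 + s/51) + 2/s = 2/s + s/(-26/17 + s/51))
sqrt(K(-32) + 1/(-43640 - 7973)) = sqrt((-156 + 2*(-32) + 51*(-32)**2)/((-32)*(-78 - 32)) + 1/(-43640 - 7973)) = sqrt(-1/32*(-156 - 64 + 51*1024)/(-110) + 1/(-51613)) = sqrt(-1/32*(-1/110)*(-156 - 64 + 52224) - 1/51613) = sqrt(-1/32*(-1/110)*52004 - 1/51613) = sqrt(13001/880 - 1/51613) = sqrt(671019733/45419440) = sqrt(1904833781363095)/11354860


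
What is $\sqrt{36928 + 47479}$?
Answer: $\sqrt{84407} \approx 290.53$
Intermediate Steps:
$\sqrt{36928 + 47479} = \sqrt{84407}$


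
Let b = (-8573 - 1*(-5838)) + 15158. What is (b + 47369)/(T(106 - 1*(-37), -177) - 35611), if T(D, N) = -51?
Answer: -29896/17831 ≈ -1.6766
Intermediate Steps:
b = 12423 (b = (-8573 + 5838) + 15158 = -2735 + 15158 = 12423)
(b + 47369)/(T(106 - 1*(-37), -177) - 35611) = (12423 + 47369)/(-51 - 35611) = 59792/(-35662) = 59792*(-1/35662) = -29896/17831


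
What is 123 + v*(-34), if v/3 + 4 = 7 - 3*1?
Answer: 123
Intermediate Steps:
v = 0 (v = -12 + 3*(7 - 3*1) = -12 + 3*(7 - 3) = -12 + 3*4 = -12 + 12 = 0)
123 + v*(-34) = 123 + 0*(-34) = 123 + 0 = 123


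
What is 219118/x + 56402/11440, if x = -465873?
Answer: 11884729513/2664793560 ≈ 4.4599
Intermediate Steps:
219118/x + 56402/11440 = 219118/(-465873) + 56402/11440 = 219118*(-1/465873) + 56402*(1/11440) = -219118/465873 + 28201/5720 = 11884729513/2664793560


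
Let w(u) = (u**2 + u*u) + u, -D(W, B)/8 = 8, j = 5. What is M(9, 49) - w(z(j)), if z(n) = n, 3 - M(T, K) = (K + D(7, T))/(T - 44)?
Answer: -367/7 ≈ -52.429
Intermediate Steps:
D(W, B) = -64 (D(W, B) = -8*8 = -64)
M(T, K) = 3 - (-64 + K)/(-44 + T) (M(T, K) = 3 - (K - 64)/(T - 44) = 3 - (-64 + K)/(-44 + T))
w(u) = u + 2*u**2 (w(u) = (u**2 + u**2) + u = 2*u**2 + u = u + 2*u**2)
M(9, 49) - w(z(j)) = (-68 - 1*49 + 3*9)/(-44 + 9) - 5*(1 + 2*5) = (-68 - 49 + 27)/(-35) - 5*(1 + 10) = -1/35*(-90) - 5*11 = 18/7 - 1*55 = 18/7 - 55 = -367/7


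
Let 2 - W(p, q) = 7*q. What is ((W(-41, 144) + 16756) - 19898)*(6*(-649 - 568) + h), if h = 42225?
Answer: -144860604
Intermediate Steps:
W(p, q) = 2 - 7*q
((W(-41, 144) + 16756) - 19898)*(6*(-649 - 568) + h) = (((2 - 7*144) + 16756) - 19898)*(6*(-649 - 568) + 42225) = (((2 - 1008) + 16756) - 19898)*(6*(-1217) + 42225) = ((-1006 + 16756) - 19898)*(-7302 + 42225) = (15750 - 19898)*34923 = -4148*34923 = -144860604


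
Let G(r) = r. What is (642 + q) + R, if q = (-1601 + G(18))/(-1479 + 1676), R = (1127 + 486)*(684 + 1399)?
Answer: 662021054/197 ≈ 3.3605e+6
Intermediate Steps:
R = 3359879 (R = 1613*2083 = 3359879)
q = -1583/197 (q = (-1601 + 18)/(-1479 + 1676) = -1583/197 ≈ -8.0355)
(642 + q) + R = (642 - 1583/197) + 3359879 = 124891/197 + 3359879 = 662021054/197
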